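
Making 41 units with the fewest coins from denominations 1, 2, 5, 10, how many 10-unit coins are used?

4

41 = 4×10 + 1×1
Count of 10: 4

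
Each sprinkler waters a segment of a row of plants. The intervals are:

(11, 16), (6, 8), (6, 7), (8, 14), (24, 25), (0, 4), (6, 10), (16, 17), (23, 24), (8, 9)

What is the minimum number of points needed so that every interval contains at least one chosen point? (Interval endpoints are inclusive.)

5

Sorted: [0,4] [6,7] [6,8] [8,9] [6,10] [8,14] [11,16] [16,17] [23,24] [24,25]
{[0,4]} hit by 4; {[6,7],[6,8]} hit by 7; {[8,9],[6,10],[8,14]} hit by 9; {[11,16],[16,17]} hit by 16; {[23,24],[24,25]} hit by 24.
Points: 4, 7, 9, 16, 24 (5 total).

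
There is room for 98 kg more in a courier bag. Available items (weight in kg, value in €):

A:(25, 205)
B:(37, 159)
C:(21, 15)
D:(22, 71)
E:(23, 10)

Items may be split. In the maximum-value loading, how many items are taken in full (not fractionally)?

Sort by value per unit weight and fill in that order.
Ratios (sorted): A 8.20, B 4.30, D 3.23, C 0.71, E 0.43
take A (25 @ 205); take B (37 @ 159); take D (22 @ 71); take 14/21 of C → 10.00. Capacity used 98/98.
3 item(s) taken whole; one partial (take 14/21 of C).

3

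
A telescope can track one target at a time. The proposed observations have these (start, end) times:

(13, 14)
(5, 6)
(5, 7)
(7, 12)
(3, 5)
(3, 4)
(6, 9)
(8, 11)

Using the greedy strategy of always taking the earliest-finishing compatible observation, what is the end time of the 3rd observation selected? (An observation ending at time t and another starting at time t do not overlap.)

9

Sorted by end: (3,4)  (3,5)  (5,6)  (5,7)  (6,9)  (8,11)  (7,12)  (13,14)
take (3,4); skip (3,5); take (5,6); skip (5,7); take (6,9); take (13,14).
Selected: (3,4) (5,6) (6,9) (13,14)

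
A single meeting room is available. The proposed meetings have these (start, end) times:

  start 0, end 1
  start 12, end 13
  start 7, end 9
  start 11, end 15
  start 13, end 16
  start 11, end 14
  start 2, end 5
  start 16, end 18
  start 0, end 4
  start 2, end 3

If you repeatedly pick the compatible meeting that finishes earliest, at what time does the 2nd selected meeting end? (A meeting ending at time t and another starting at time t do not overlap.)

3

Order by finish time; keep every interval that doesn't clash with the previous kept one.
Sorted by end: (0,1)  (2,3)  (0,4)  (2,5)  (7,9)  (12,13)  (11,14)  (11,15)  (13,16)  (16,18)
take (0,1); take (2,3); take (7,9); take (12,13); skip (11,14); take (13,16); take (16,18).
Selected: (0,1) (2,3) (7,9) (12,13) (13,16) (16,18)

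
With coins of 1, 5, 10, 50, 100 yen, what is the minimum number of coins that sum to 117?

117 = 1×100 + 1×10 + 1×5 + 2×1
Total coins = 1 + 1 + 1 + 2 = 5

5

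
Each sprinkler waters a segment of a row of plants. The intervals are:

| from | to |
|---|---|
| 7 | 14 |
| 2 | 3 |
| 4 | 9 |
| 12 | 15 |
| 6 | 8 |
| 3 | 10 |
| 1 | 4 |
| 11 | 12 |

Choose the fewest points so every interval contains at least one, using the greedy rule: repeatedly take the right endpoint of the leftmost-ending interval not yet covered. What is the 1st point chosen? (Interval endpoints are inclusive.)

Process intervals by earliest right end; each time one isn't hit yet, stab at its right endpoint.
Sorted: [2,3] [1,4] [6,8] [4,9] [3,10] [11,12] [7,14] [12,15]
{[2,3],[1,4]} hit by 3; {[6,8],[4,9],[3,10]} hit by 8; {[11,12],[7,14],[12,15]} hit by 12.
Points: 3, 8, 12 (3 total).

3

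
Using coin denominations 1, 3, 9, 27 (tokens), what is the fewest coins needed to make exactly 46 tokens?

46 − 1×27→19 − 2×9→1 − 1×1→0
Total coins = 1 + 2 + 1 = 4

4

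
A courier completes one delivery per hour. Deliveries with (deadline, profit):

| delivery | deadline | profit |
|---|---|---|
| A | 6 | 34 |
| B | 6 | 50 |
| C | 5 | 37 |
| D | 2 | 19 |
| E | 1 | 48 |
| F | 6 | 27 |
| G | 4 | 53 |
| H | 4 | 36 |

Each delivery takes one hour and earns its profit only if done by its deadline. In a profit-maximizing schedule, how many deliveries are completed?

Profit order: G=53 B=50 E=48 C=37 H=36 A=34 F=27 D=19
Assign: G→slot 4, B→slot 6, E→slot 1, C→slot 5, H→slot 3, A→slot 2, F skipped, D skipped.
Slots: [1:E] [2:A] [3:H] [4:G] [5:C] [6:B]
6 of 8 scheduled.

6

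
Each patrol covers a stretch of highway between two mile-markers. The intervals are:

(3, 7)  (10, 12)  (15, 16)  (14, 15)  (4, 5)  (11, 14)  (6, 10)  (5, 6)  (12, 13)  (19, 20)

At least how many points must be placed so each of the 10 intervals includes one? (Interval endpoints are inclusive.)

5

Sort by right endpoint; whenever an interval is uncovered, place a point at its right end.
By right end: [4,5]  [5,6]  [3,7]  [6,10]  [10,12]  [12,13]  [11,14]  [14,15]  [15,16]  [19,20]
[4,5] uncovered → point at 5; [6,10] uncovered → point at 10; [12,13] uncovered → point at 13; [14,15] uncovered → point at 15; [19,20] uncovered → point at 20.
Points: 5, 10, 13, 15, 20 (5 total).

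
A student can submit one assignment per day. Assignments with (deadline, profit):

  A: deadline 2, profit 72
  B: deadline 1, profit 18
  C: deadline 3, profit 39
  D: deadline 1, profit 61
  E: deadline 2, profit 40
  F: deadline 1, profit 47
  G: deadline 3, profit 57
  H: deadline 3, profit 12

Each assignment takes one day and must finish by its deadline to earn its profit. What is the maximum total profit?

190

Sort by profit descending; place each in the latest free slot ≤ its deadline.
By profit: A(d2,72), D(d1,61), G(d3,57), F(d1,47), E(d2,40), C(d3,39), B(d1,18), H(d3,12)
A→slot 2; D→slot 1; G→slot 3; F skipped; E skipped; C skipped; B skipped; H skipped.
Profit = 61 + 72 + 57 = 190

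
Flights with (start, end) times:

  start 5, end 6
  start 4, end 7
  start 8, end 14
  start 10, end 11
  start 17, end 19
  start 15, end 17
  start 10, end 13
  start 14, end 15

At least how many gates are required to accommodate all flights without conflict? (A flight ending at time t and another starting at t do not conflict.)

starts: [4, 5, 8, 10, 10, 14, 15, 17]
ends:   [6, 7, 11, 13, 14, 15, 17, 19]
s4→1 s5→2 e6→1 e7→0 s8→1 s10→2 s10→3  — peak 3.

3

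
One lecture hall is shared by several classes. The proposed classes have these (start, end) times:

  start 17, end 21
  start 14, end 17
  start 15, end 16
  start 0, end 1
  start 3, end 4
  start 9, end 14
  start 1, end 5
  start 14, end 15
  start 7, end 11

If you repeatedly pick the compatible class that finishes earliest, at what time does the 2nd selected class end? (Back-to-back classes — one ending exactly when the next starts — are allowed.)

Order by finish time; keep every interval that doesn't clash with the previous kept one.
By end time: (0,1), (3,4), (1,5), (7,11), (9,14), (14,15), (15,16), (14,17), (17,21).
Pick (0,1); next start ≥ 1 → (3,4); next start ≥ 4 → (7,11); next start ≥ 11 → (14,15); next start ≥ 15 → (15,16); next start ≥ 16 → (17,21).
Selected: (0,1) (3,4) (7,11) (14,15) (15,16) (17,21)

4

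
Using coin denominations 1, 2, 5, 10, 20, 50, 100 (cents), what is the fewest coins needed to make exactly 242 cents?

Greedy: take as many of the largest coin as possible, then repeat with the remainder.
242 = 2×100 + 2×20 + 1×2
Total coins = 2 + 2 + 1 = 5

5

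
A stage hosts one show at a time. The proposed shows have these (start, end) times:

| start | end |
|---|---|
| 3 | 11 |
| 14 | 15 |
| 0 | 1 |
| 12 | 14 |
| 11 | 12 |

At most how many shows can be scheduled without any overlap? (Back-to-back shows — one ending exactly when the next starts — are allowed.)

5

Order by finish time; keep every interval that doesn't clash with the previous kept one.
Sorted by end: (0,1)  (3,11)  (11,12)  (12,14)  (14,15)
take (0,1); take (3,11); take (11,12); take (12,14); take (14,15).
Selected 5 shows.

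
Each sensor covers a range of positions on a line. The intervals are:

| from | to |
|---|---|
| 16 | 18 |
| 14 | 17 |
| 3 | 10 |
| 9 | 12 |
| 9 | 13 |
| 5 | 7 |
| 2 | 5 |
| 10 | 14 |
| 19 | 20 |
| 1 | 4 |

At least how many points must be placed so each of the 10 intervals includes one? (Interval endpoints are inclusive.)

5

By right end: [1,4]  [2,5]  [5,7]  [3,10]  [9,12]  [9,13]  [10,14]  [14,17]  [16,18]  [19,20]
[1,4] uncovered → point at 4; [5,7] uncovered → point at 7; [9,12] uncovered → point at 12; [14,17] uncovered → point at 17; [19,20] uncovered → point at 20.
Points: 4, 7, 12, 17, 20 (5 total).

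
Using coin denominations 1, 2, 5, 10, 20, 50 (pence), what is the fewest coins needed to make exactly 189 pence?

8

Greedy: take as many of the largest coin as possible, then repeat with the remainder.
189 − 3×50→39 − 1×20→19 − 1×10→9 − 1×5→4 − 2×2→0
Total coins = 3 + 1 + 1 + 1 + 2 = 8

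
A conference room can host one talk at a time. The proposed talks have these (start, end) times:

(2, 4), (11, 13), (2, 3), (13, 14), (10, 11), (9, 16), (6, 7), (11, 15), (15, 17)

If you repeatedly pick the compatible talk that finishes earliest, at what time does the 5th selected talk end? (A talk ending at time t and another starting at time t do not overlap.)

By end time: (2,3), (2,4), (6,7), (10,11), (11,13), (13,14), (11,15), (9,16), (15,17).
Pick (2,3); next start ≥ 3 → (6,7); next start ≥ 7 → (10,11); next start ≥ 11 → (11,13); next start ≥ 13 → (13,14); next start ≥ 14 → (15,17).
Selected: (2,3) (6,7) (10,11) (11,13) (13,14) (15,17)

14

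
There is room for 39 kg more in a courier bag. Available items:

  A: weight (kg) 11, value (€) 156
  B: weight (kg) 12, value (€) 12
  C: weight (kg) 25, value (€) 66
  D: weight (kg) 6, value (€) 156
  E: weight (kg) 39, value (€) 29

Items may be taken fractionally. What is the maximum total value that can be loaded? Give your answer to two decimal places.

Sort by value per unit weight and fill in that order.
Ratios (sorted): D 26.00, A 14.18, C 2.64, B 1.00, E 0.74
take D (6 @ 156); take A (11 @ 156); take 22/25 of C → 58.08. Capacity used 39/39.
Total value = 370.08

370.08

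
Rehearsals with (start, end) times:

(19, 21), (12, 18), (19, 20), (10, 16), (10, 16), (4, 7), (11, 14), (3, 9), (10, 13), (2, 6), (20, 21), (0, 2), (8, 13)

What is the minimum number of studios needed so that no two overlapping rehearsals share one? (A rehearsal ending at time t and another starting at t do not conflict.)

6

Count concurrent intervals with a sweep; the peak is the room count.
starts: [0, 2, 3, 4, 8, 10, 10, 10, 11, 12, 19, 19, 20]
ends:   [2, 6, 7, 9, 13, 13, 14, 16, 16, 18, 20, 21, 21]
s0→1 e2→0 s2→1 s3→2 s4→3 e6→2 e7→1 s8→2 e9→1 s10→2 s10→3 s10→4 s11→5 s12→6  — peak 6.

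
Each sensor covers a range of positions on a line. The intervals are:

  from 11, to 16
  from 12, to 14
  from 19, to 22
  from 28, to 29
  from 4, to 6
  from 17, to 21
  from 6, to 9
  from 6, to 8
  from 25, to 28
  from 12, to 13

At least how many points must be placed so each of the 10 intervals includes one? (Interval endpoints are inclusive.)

4

Process intervals by earliest right end; each time one isn't hit yet, stab at its right endpoint.
By right end: [4,6]  [6,8]  [6,9]  [12,13]  [12,14]  [11,16]  [17,21]  [19,22]  [25,28]  [28,29]
[4,6] uncovered → point at 6; [12,13] uncovered → point at 13; [17,21] uncovered → point at 21; [25,28] uncovered → point at 28.
Points: 6, 13, 21, 28 (4 total).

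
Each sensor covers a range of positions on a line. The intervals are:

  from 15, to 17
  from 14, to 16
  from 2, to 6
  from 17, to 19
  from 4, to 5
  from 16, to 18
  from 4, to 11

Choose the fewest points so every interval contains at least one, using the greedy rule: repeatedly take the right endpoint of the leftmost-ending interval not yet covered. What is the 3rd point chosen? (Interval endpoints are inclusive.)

19

Sorted: [4,5] [2,6] [4,11] [14,16] [15,17] [16,18] [17,19]
{[4,5],[2,6],[4,11]} hit by 5; {[14,16],[15,17],[16,18]} hit by 16; {[17,19]} hit by 19.
Points: 5, 16, 19 (3 total).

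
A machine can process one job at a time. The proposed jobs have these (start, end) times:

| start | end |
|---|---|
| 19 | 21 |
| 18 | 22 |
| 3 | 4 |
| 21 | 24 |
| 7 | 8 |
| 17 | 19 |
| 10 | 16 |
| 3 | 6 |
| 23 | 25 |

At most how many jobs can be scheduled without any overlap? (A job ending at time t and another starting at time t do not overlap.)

Sorted by end: (3,4)  (3,6)  (7,8)  (10,16)  (17,19)  (19,21)  (18,22)  (21,24)  (23,25)
take (3,4); skip (3,6); take (7,8); take (10,16); take (17,19); take (19,21); take (21,24).
Selected 6 jobs.

6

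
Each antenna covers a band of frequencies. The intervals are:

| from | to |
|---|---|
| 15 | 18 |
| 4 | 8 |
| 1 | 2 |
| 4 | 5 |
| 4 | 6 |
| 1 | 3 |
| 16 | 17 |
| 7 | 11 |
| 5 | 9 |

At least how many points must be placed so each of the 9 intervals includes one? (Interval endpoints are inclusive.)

4

Sort by right endpoint; whenever an interval is uncovered, place a point at its right end.
Sorted: [1,2] [1,3] [4,5] [4,6] [4,8] [5,9] [7,11] [16,17] [15,18]
{[1,2],[1,3]} hit by 2; {[4,5],[4,6],[4,8],[5,9]} hit by 5; {[7,11]} hit by 11; {[16,17],[15,18]} hit by 17.
Points: 2, 5, 11, 17 (4 total).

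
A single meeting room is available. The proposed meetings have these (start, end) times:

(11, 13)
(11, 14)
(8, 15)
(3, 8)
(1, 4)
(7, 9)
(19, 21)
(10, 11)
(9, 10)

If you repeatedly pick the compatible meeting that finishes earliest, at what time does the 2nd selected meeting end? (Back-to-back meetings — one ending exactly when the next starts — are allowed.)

9

Sort by end time and greedily take each interval whose start is ≥ the last chosen end.
Sorted by end: (1,4)  (3,8)  (7,9)  (9,10)  (10,11)  (11,13)  (11,14)  (8,15)  (19,21)
take (1,4); skip (3,8); take (7,9); take (9,10); take (10,11); take (11,13); skip (11,14); skip (8,15); take (19,21).
Selected: (1,4) (7,9) (9,10) (10,11) (11,13) (19,21)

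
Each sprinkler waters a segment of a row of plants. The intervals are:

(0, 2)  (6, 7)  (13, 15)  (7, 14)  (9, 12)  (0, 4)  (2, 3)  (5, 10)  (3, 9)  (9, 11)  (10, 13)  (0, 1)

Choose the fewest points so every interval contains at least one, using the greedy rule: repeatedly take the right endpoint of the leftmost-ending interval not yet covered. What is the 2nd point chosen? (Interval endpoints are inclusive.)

Sort by right endpoint; whenever an interval is uncovered, place a point at its right end.
Sorted: [0,1] [0,2] [2,3] [0,4] [6,7] [3,9] [5,10] [9,11] [9,12] [10,13] [7,14] [13,15]
{[0,1],[0,2]} hit by 1; {[2,3],[0,4]} hit by 3; {[6,7],[3,9],[5,10]} hit by 7; {[9,11],[9,12],[10,13],[7,14]} hit by 11; {[13,15]} hit by 15.
Points: 1, 3, 7, 11, 15 (5 total).

3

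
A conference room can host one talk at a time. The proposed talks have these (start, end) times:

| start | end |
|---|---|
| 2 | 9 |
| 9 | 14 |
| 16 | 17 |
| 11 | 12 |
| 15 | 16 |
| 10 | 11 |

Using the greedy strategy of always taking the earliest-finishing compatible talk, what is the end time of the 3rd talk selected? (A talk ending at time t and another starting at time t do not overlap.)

Greedy by earliest finish: after sorting by end time, pick each interval compatible with the last pick.
By end time: (2,9), (10,11), (11,12), (9,14), (15,16), (16,17).
Pick (2,9); next start ≥ 9 → (10,11); next start ≥ 11 → (11,12); next start ≥ 12 → (15,16); next start ≥ 16 → (16,17).
Selected: (2,9) (10,11) (11,12) (15,16) (16,17)

12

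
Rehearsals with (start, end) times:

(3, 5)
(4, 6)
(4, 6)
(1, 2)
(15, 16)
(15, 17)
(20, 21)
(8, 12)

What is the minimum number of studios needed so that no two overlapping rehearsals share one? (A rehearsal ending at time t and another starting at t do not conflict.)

3

The answer is the maximum number of intervals overlapping at any instant.
Events (time:±→running): 1:+→1 2:-→0 3:+→1 4:+→2 4:+→3 … peak 3.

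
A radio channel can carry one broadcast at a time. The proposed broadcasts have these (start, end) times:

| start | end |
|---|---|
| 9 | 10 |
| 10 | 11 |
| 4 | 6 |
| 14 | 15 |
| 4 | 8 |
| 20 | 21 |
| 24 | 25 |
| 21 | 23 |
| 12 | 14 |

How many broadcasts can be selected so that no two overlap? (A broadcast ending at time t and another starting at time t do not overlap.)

Greedy by earliest finish: after sorting by end time, pick each interval compatible with the last pick.
Sorted by end: (4,6)  (4,8)  (9,10)  (10,11)  (12,14)  (14,15)  (20,21)  (21,23)  (24,25)
take (4,6); skip (4,8); take (9,10); take (10,11); take (12,14); take (14,15); take (20,21); take (21,23); take (24,25).
Selected 8 broadcasts.

8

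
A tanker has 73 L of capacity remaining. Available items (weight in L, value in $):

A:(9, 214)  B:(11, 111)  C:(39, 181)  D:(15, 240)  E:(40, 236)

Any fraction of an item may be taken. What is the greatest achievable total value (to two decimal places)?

Sort by value per unit weight and fill in that order.
Order: A (214/9=23.78) > D (240/15=16.00) > B (111/11=10.09) > E (236/40=5.90) > C (181/39=4.64)
Fill: take A (9 @ 214) → take D (15 @ 240) → take B (11 @ 111) → take 38/40 of E → 224.20; 73/73 used.
Total value = 789.20

789.20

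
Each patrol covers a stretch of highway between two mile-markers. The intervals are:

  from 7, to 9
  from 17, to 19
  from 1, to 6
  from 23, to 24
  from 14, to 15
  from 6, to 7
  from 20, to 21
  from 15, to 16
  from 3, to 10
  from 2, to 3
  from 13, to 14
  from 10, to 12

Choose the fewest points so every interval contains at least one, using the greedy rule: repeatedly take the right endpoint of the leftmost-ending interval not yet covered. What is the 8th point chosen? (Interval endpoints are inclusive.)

Sorted: [2,3] [1,6] [6,7] [7,9] [3,10] [10,12] [13,14] [14,15] [15,16] [17,19] [20,21] [23,24]
{[2,3],[1,6]} hit by 3; {[6,7],[7,9],[3,10]} hit by 7; {[10,12]} hit by 12; {[13,14],[14,15]} hit by 14; {[15,16]} hit by 16; {[17,19]} hit by 19; {[20,21]} hit by 21; {[23,24]} hit by 24.
Points: 3, 7, 12, 14, 16, 19, 21, 24 (8 total).

24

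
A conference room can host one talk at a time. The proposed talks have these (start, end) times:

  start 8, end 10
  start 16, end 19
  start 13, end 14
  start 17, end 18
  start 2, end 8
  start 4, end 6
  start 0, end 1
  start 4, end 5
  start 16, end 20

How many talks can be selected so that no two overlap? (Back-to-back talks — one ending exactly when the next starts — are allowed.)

By end time: (0,1), (4,5), (4,6), (2,8), (8,10), (13,14), (17,18), (16,19), (16,20).
Pick (0,1); next start ≥ 1 → (4,5); next start ≥ 5 → (8,10); next start ≥ 10 → (13,14); next start ≥ 14 → (17,18).
Selected 5 talks.

5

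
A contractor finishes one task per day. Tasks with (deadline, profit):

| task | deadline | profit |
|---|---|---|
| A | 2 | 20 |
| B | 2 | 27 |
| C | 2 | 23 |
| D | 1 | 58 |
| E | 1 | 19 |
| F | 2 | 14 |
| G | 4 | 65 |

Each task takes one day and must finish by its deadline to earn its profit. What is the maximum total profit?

150

Sort by profit descending; place each in the latest free slot ≤ its deadline.
Profit order: G=65 D=58 B=27 C=23 A=20 E=19 F=14
Assign: G→slot 4, D→slot 1, B→slot 2, C skipped, A skipped, E skipped, F skipped.
Slots: [1:D] [2:B] [4:G]
Profit = 58 + 27 + 65 = 150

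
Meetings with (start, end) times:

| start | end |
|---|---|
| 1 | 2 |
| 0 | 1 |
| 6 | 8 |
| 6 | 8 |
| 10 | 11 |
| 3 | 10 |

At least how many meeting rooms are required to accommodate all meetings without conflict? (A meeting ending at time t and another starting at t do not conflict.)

3

starts: [0, 1, 3, 6, 6, 10]
ends:   [1, 2, 8, 8, 10, 11]
s0→1 e1→0 s1→1 e2→0 s3→1 s6→2 s6→3  — peak 3.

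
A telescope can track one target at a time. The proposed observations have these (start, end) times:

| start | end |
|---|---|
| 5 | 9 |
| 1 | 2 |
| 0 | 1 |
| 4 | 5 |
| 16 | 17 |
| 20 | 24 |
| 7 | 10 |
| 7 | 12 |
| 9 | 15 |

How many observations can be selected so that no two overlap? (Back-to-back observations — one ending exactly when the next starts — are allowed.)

7

Sort by end time and greedily take each interval whose start is ≥ the last chosen end.
Sorted by end: (0,1)  (1,2)  (4,5)  (5,9)  (7,10)  (7,12)  (9,15)  (16,17)  (20,24)
take (0,1); take (1,2); take (4,5); take (5,9); take (9,15); take (16,17); take (20,24).
Selected 7 observations.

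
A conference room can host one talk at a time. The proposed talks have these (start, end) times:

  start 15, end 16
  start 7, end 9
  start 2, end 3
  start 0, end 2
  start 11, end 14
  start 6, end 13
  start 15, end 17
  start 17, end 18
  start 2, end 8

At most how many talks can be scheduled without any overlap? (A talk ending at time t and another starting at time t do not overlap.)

By end time: (0,2), (2,3), (2,8), (7,9), (6,13), (11,14), (15,16), (15,17), (17,18).
Pick (0,2); next start ≥ 2 → (2,3); next start ≥ 3 → (7,9); next start ≥ 9 → (11,14); next start ≥ 14 → (15,16); next start ≥ 16 → (17,18).
Selected 6 talks.

6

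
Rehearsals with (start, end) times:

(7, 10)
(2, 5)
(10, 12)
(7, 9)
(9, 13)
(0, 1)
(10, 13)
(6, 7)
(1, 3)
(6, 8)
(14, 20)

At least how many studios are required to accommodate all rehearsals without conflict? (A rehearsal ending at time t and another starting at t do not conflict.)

Count concurrent intervals with a sweep; the peak is the room count.
Events (time:±→running): 0:+→1 1:-→0 1:+→1 2:+→2 3:-→1 5:-→0 6:+→1 6:+→2 7:-→1 7:+→2 7:+→3 … peak 3.

3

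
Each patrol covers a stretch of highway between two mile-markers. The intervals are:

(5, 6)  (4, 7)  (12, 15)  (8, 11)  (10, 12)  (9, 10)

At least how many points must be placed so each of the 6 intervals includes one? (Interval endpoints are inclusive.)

3

Process intervals by earliest right end; each time one isn't hit yet, stab at its right endpoint.
Sorted: [5,6] [4,7] [9,10] [8,11] [10,12] [12,15]
{[5,6],[4,7]} hit by 6; {[9,10],[8,11],[10,12]} hit by 10; {[12,15]} hit by 15.
Points: 6, 10, 15 (3 total).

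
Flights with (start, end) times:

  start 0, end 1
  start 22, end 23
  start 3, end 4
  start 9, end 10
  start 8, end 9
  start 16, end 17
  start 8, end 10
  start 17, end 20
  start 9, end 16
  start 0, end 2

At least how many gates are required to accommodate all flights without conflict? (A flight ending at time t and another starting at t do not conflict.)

3

The answer is the maximum number of intervals overlapping at any instant.
starts: [0, 0, 3, 8, 8, 9, 9, 16, 17, 22]
ends:   [1, 2, 4, 9, 10, 10, 16, 17, 20, 23]
s0→1 s0→2 e1→1 e2→0 s3→1 e4→0 s8→1 s8→2 e9→1 s9→2 s9→3  — peak 3.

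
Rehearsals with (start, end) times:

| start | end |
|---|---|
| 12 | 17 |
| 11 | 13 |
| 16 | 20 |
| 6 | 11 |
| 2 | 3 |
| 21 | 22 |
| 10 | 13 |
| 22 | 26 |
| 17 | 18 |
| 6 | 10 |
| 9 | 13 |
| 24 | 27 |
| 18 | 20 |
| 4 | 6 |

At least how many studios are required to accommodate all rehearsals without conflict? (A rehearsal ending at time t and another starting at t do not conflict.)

The answer is the maximum number of intervals overlapping at any instant.
Events (time:±→running): 2:+→1 3:-→0 4:+→1 6:-→0 6:+→1 6:+→2 9:+→3 10:-→2 10:+→3 11:-→2 11:+→3 12:+→4 … peak 4.

4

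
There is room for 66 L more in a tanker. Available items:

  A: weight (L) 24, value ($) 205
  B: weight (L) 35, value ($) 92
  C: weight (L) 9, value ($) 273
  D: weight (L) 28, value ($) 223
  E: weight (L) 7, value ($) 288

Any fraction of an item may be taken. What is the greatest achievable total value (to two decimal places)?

Sort by value per unit weight and fill in that order.
Order: E (288/7=41.14) > C (273/9=30.33) > A (205/24=8.54) > D (223/28=7.96) > B (92/35=2.63)
Fill: take E (7 @ 288) → take C (9 @ 273) → take A (24 @ 205) → take 26/28 of D → 207.07; 66/66 used.
Total value = 973.07

973.07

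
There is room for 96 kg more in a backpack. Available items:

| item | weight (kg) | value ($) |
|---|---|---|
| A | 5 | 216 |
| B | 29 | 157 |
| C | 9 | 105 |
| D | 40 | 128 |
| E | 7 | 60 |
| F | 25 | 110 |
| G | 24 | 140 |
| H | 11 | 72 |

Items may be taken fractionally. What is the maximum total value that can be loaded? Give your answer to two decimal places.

798.40

Sort by value per unit weight and fill in that order.
Order: A (216/5=43.20) > C (105/9=11.67) > E (60/7=8.57) > H (72/11=6.55) > G (140/24=5.83) > B (157/29=5.41) > F (110/25=4.40) > D (128/40=3.20)
Fill: take A (5 @ 216) → take C (9 @ 105) → take E (7 @ 60) → take H (11 @ 72) → take G (24 @ 140) → take B (29 @ 157) → take 11/25 of F → 48.40; 96/96 used.
Total value = 798.40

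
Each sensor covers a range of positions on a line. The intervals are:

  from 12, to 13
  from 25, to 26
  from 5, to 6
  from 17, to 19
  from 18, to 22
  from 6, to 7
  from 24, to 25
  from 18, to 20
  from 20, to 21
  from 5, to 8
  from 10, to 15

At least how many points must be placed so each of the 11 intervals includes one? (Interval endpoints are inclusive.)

5

By right end: [5,6]  [6,7]  [5,8]  [12,13]  [10,15]  [17,19]  [18,20]  [20,21]  [18,22]  [24,25]  [25,26]
[5,6] uncovered → point at 6; [12,13] uncovered → point at 13; [17,19] uncovered → point at 19; [20,21] uncovered → point at 21; [24,25] uncovered → point at 25.
Points: 6, 13, 19, 21, 25 (5 total).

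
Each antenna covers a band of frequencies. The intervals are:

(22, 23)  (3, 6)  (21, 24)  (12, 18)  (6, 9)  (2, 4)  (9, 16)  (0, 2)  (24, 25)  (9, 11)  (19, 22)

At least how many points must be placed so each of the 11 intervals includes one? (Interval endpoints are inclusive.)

Sort by right endpoint; whenever an interval is uncovered, place a point at its right end.
Sorted: [0,2] [2,4] [3,6] [6,9] [9,11] [9,16] [12,18] [19,22] [22,23] [21,24] [24,25]
{[0,2],[2,4]} hit by 2; {[3,6],[6,9]} hit by 6; {[9,11],[9,16]} hit by 11; {[12,18]} hit by 18; {[19,22],[22,23],[21,24]} hit by 22; {[24,25]} hit by 25.
Points: 2, 6, 11, 18, 22, 25 (6 total).

6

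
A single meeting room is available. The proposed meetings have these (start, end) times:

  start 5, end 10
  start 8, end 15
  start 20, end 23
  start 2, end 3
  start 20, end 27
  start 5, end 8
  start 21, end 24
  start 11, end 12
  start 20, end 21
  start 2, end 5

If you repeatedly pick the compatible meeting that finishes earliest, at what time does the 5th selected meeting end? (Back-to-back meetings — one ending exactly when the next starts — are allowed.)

24

By end time: (2,3), (2,5), (5,8), (5,10), (11,12), (8,15), (20,21), (20,23), (21,24), (20,27).
Pick (2,3); next start ≥ 3 → (5,8); next start ≥ 8 → (11,12); next start ≥ 12 → (20,21); next start ≥ 21 → (21,24).
Selected: (2,3) (5,8) (11,12) (20,21) (21,24)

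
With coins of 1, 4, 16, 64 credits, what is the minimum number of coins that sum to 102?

Use the largest denomination that fits, subtract, and repeat.
102 = 1×64 + 2×16 + 1×4 + 2×1
Total coins = 1 + 2 + 1 + 2 = 6

6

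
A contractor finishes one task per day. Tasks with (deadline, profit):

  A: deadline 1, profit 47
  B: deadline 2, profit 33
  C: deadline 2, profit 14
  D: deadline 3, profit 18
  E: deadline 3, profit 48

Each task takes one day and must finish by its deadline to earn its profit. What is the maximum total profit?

Take jobs in profit order; each goes to the latest open slot no later than its deadline.
Profit order: E=48 A=47 B=33 D=18 C=14
Assign: E→slot 3, A→slot 1, B→slot 2, D skipped, C skipped.
Slots: [1:A] [2:B] [3:E]
Profit = 47 + 33 + 48 = 128

128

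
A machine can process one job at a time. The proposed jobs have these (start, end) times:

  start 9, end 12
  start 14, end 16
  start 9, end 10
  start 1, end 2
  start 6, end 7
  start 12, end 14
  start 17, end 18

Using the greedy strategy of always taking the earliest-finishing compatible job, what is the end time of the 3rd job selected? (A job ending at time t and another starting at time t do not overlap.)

10

Sort by end time and greedily take each interval whose start is ≥ the last chosen end.
By end time: (1,2), (6,7), (9,10), (9,12), (12,14), (14,16), (17,18).
Pick (1,2); next start ≥ 2 → (6,7); next start ≥ 7 → (9,10); next start ≥ 10 → (12,14); next start ≥ 14 → (14,16); next start ≥ 16 → (17,18).
Selected: (1,2) (6,7) (9,10) (12,14) (14,16) (17,18)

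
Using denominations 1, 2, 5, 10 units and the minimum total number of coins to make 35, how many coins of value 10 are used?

Use the largest denomination that fits, subtract, and repeat.
35 − 3×10→5 − 1×5→0
Count of 10: 3

3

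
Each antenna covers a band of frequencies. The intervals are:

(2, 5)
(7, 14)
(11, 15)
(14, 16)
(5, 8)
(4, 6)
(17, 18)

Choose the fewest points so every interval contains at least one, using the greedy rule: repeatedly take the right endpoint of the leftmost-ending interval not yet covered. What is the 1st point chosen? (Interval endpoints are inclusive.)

5

Process intervals by earliest right end; each time one isn't hit yet, stab at its right endpoint.
By right end: [2,5]  [4,6]  [5,8]  [7,14]  [11,15]  [14,16]  [17,18]
[2,5] uncovered → point at 5; [7,14] uncovered → point at 14; [17,18] uncovered → point at 18.
Points: 5, 14, 18 (3 total).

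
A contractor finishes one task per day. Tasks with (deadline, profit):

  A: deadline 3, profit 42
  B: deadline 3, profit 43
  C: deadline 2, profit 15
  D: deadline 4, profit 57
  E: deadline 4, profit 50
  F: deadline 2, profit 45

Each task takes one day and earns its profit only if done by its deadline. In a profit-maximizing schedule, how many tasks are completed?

By profit: D(d4,57), E(d4,50), F(d2,45), B(d3,43), A(d3,42), C(d2,15)
D→slot 4; E→slot 3; F→slot 2; B→slot 1; A skipped; C skipped.
4 of 6 scheduled.

4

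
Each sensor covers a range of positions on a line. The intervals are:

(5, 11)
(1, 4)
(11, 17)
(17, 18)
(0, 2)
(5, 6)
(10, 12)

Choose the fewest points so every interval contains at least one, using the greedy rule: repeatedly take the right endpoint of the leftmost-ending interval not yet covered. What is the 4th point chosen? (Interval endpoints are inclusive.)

Sorted: [0,2] [1,4] [5,6] [5,11] [10,12] [11,17] [17,18]
{[0,2],[1,4]} hit by 2; {[5,6],[5,11]} hit by 6; {[10,12],[11,17]} hit by 12; {[17,18]} hit by 18.
Points: 2, 6, 12, 18 (4 total).

18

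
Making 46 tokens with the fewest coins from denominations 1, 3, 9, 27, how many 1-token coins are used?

46 − 1×27→19 − 2×9→1 − 1×1→0
Count of 1: 1

1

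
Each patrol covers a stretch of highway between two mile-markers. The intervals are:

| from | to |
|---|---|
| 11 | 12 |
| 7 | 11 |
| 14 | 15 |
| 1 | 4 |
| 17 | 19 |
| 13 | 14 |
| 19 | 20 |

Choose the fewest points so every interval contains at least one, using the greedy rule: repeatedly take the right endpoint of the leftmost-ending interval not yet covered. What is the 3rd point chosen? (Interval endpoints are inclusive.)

By right end: [1,4]  [7,11]  [11,12]  [13,14]  [14,15]  [17,19]  [19,20]
[1,4] uncovered → point at 4; [7,11] uncovered → point at 11; [13,14] uncovered → point at 14; [17,19] uncovered → point at 19.
Points: 4, 11, 14, 19 (4 total).

14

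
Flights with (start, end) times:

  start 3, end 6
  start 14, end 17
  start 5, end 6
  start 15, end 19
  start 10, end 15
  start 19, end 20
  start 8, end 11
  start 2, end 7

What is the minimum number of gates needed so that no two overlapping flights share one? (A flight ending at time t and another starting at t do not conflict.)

3

Events (time:±→running): 2:+→1 3:+→2 5:+→3 … peak 3.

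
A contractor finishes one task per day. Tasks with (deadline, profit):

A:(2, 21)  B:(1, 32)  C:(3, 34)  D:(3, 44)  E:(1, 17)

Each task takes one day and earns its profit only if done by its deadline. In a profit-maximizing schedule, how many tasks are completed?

Sort by profit descending; place each in the latest free slot ≤ its deadline.
Profit order: D=44 C=34 B=32 A=21 E=17
Assign: D→slot 3, C→slot 2, B→slot 1, A skipped, E skipped.
Slots: [1:B] [2:C] [3:D]
3 of 5 scheduled.

3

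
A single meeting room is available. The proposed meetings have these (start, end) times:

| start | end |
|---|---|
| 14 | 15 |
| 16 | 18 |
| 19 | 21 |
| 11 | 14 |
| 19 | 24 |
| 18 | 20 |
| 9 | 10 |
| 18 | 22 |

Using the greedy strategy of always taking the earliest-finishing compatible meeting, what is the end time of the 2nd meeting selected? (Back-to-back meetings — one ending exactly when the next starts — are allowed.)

14

By end time: (9,10), (11,14), (14,15), (16,18), (18,20), (19,21), (18,22), (19,24).
Pick (9,10); next start ≥ 10 → (11,14); next start ≥ 14 → (14,15); next start ≥ 15 → (16,18); next start ≥ 18 → (18,20).
Selected: (9,10) (11,14) (14,15) (16,18) (18,20)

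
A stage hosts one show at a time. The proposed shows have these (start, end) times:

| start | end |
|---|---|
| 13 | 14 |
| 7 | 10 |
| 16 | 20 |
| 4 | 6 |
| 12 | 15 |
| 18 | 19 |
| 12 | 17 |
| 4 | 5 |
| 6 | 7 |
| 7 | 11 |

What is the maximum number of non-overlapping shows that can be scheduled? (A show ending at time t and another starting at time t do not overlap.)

Sort by end time and greedily take each interval whose start is ≥ the last chosen end.
By end time: (4,5), (4,6), (6,7), (7,10), (7,11), (13,14), (12,15), (12,17), (18,19), (16,20).
Pick (4,5); next start ≥ 5 → (6,7); next start ≥ 7 → (7,10); next start ≥ 10 → (13,14); next start ≥ 14 → (18,19).
Selected 5 shows.

5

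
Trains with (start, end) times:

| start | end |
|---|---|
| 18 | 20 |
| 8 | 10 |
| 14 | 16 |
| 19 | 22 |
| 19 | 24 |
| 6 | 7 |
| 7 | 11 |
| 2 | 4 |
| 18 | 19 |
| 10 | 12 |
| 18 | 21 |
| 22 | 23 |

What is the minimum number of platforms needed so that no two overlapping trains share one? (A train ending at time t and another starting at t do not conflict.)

The answer is the maximum number of intervals overlapping at any instant.
Events (time:±→running): 2:+→1 4:-→0 6:+→1 7:-→0 7:+→1 8:+→2 10:-→1 10:+→2 11:-→1 12:-→0 14:+→1 16:-→0 18:+→1 18:+→2 18:+→3 19:-→2 19:+→3 19:+→4 … peak 4.

4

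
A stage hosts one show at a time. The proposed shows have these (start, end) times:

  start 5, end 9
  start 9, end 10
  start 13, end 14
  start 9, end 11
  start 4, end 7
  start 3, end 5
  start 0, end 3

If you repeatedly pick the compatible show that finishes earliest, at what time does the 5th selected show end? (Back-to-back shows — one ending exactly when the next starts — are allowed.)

14

Sorted by end: (0,3)  (3,5)  (4,7)  (5,9)  (9,10)  (9,11)  (13,14)
take (0,3); take (3,5); take (5,9); take (9,10); skip (9,11); take (13,14).
Selected: (0,3) (3,5) (5,9) (9,10) (13,14)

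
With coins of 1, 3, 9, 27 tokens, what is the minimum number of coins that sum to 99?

5

99 = 3×27 + 2×9
Total coins = 3 + 2 = 5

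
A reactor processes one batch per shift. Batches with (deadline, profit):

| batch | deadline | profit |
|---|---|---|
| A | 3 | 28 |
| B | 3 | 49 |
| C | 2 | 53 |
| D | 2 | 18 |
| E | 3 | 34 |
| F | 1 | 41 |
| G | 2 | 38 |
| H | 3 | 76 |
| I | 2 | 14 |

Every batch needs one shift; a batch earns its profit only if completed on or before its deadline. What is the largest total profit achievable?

Take jobs in profit order; each goes to the latest open slot no later than its deadline.
Profit order: H=76 C=53 B=49 F=41 G=38 E=34 A=28 D=18 I=14
Assign: H→slot 3, C→slot 2, B→slot 1, F skipped, G skipped, E skipped, A skipped, D skipped, I skipped.
Slots: [1:B] [2:C] [3:H]
Profit = 49 + 53 + 76 = 178

178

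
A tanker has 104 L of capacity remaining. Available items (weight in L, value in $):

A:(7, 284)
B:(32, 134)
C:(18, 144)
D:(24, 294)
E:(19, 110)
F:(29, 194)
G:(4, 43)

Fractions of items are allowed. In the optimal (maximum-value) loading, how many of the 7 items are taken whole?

Greedy by value/weight ratio, highest first.
Ratios (sorted): A 40.57, D 12.25, G 10.75, C 8.00, F 6.69, E 5.79, B 4.19
take A (7 @ 284); take D (24 @ 294); take G (4 @ 43); take C (18 @ 144); take F (29 @ 194); take E (19 @ 110); take 3/32 of B → 12.56. Capacity used 104/104.
6 item(s) taken whole; one partial (take 3/32 of B).

6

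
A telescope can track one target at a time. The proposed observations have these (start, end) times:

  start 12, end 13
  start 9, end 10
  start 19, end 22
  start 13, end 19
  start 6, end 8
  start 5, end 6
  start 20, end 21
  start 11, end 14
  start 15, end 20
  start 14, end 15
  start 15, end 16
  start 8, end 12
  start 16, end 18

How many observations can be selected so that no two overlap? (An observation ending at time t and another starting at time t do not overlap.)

By end time: (5,6), (6,8), (9,10), (8,12), (12,13), (11,14), (14,15), (15,16), (16,18), (13,19), (15,20), (20,21), (19,22).
Pick (5,6); next start ≥ 6 → (6,8); next start ≥ 8 → (9,10); next start ≥ 10 → (12,13); next start ≥ 13 → (14,15); next start ≥ 15 → (15,16); next start ≥ 16 → (16,18); next start ≥ 18 → (20,21).
Selected 8 observations.

8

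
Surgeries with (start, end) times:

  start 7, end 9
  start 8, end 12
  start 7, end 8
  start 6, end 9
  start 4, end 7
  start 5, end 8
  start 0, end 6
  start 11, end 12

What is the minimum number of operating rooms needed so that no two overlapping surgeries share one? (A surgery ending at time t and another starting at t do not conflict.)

4

The answer is the maximum number of intervals overlapping at any instant.
Events (time:±→running): 0:+→1 4:+→2 5:+→3 6:-→2 6:+→3 7:-→2 7:+→3 7:+→4 … peak 4.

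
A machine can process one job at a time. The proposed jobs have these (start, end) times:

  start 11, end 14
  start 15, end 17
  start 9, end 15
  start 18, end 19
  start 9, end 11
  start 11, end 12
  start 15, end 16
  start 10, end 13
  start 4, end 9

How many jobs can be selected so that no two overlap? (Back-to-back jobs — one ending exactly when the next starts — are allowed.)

Sorted by end: (4,9)  (9,11)  (11,12)  (10,13)  (11,14)  (9,15)  (15,16)  (15,17)  (18,19)
take (4,9); take (9,11); take (11,12); skip (9,15); take (15,16); take (18,19).
Selected 5 jobs.

5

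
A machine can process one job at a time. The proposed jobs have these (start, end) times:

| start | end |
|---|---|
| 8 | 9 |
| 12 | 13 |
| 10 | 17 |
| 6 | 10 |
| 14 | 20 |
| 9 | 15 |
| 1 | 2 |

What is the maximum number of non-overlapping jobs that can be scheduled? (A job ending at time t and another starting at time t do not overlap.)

4

Order by finish time; keep every interval that doesn't clash with the previous kept one.
Sorted by end: (1,2)  (8,9)  (6,10)  (12,13)  (9,15)  (10,17)  (14,20)
take (1,2); take (8,9); take (12,13); take (14,20).
Selected 4 jobs.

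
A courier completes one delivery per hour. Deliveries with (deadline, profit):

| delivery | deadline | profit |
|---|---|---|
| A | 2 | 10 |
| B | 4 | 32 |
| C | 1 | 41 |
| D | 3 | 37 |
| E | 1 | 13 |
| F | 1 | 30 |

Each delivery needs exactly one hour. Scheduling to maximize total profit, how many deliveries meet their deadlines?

Profit order: C=41 D=37 B=32 F=30 E=13 A=10
Assign: C→slot 1, D→slot 3, B→slot 4, F skipped, E skipped, A→slot 2.
Slots: [1:C] [2:A] [3:D] [4:B]
4 of 6 scheduled.

4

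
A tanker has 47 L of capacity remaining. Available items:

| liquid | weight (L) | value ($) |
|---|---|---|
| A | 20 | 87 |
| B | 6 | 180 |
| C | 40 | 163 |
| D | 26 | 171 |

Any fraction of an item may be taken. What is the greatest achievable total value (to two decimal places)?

416.25

Sort by value per unit weight and fill in that order.
Ratios (sorted): B 30.00, D 6.58, A 4.35, C 4.08
take B (6 @ 180); take D (26 @ 171); take 15/20 of A → 65.25. Capacity used 47/47.
Total value = 416.25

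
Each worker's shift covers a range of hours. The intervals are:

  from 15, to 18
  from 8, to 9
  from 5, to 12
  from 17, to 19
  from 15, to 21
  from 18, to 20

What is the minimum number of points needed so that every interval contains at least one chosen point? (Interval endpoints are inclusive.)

By right end: [8,9]  [5,12]  [15,18]  [17,19]  [18,20]  [15,21]
[8,9] uncovered → point at 9; [15,18] uncovered → point at 18.
Points: 9, 18 (2 total).

2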